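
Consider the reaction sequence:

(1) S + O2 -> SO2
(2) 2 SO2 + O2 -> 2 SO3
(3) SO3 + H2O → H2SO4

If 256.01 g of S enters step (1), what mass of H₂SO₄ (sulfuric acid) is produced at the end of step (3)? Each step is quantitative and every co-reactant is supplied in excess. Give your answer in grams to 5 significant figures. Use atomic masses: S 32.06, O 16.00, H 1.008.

783.17 g

M(S) = 32.06 g/mol.
M(H2SO4) = 2(1.008) + 32.06 + 4(16.00) = 98.076 g/mol.
n(S) = 256.01 / 32.06 = 7.98534 mol.
Reaction (1): S→SO2 ratio 1:1 ⇒ n(SO2) = 7.98534 mol.
Reaction (2): SO2→SO3 ratio 2:2 ⇒ n(SO3) = 7.98534 mol.
Reaction (3): SO3→H2SO4 ratio 1:1 ⇒ n(H2SO4) = 7.98534 mol.
Mass of H2SO4 = 7.98534 × 98.076 = 783.170 g.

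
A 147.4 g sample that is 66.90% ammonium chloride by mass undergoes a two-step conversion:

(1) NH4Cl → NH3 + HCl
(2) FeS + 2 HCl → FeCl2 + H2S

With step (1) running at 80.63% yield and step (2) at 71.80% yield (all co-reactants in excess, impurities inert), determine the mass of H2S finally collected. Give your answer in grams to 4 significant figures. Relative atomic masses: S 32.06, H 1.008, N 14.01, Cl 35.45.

Pure NH4Cl = 147.4 × 0.6690 = 98.611 g.
M(NH4Cl) = 14.01 + 4(1.008) + 35.45 = 53.492 g/mol.
M(H2S) = 2(1.008) + 32.06 = 34.076 g/mol.
n(NH4Cl) = 98.611 / 53.492 = 1.8435 mol.
Step 1 (NH4Cl:HCl = 1:1): theoretical n(HCl) = 1.8435 mol; at 80.63% yield, n(HCl) = 1.4864 mol.
Step 2 (HCl:H2S = 2:1): theoretical n(H2S) = 0.74319 mol, so theoretical mass = 0.74319 × 34.076 = 25.325 g.
At 71.80% yield, actual mass of H2S = 25.325 × 0.7180 = 18.183 g.

18.18 g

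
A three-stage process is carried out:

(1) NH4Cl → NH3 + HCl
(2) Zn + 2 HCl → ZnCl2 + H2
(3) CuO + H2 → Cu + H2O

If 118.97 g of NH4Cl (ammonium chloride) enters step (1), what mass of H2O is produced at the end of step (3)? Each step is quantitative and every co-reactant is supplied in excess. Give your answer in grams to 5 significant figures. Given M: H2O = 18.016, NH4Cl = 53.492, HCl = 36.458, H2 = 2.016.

20.034 g

n(NH4Cl) = 118.97 / 53.492 = 2.22407 mol.
Reaction (1): NH4Cl→HCl ratio 1:1 ⇒ n(HCl) = 2.22407 mol.
Reaction (2): HCl→H2 ratio 2:1 ⇒ n(H2) = 1.11204 mol.
Reaction (3): H2→H2O ratio 1:1 ⇒ n(H2O) = 1.11204 mol.
Mass of H2O = 1.11204 × 18.016 = 20.0344 g.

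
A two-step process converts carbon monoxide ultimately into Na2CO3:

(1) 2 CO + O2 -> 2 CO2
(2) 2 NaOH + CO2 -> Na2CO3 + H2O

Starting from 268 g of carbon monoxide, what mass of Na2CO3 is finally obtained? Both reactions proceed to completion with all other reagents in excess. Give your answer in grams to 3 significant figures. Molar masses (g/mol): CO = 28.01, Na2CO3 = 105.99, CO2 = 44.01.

n(CO) = 268.0 / 28.01 = 9.568 mol.
Step 1 gives a 2:2 ratio of CO to CO2, so n(CO2) = 9.568 mol.
In step 2 the CO2:Na2CO3 ratio is 1:1, so n(Na2CO3) = 9.568 mol.
Mass of Na2CO3 = 9.568 × 105.99 = 1014 g.

1010 g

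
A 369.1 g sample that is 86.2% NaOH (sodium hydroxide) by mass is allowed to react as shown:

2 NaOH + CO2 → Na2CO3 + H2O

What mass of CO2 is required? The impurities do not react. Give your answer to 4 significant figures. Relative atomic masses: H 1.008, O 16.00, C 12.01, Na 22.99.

175.0 g

Mass of pure NaOH = 369.1 g × 0.862 = 318.16 g.
M(NaOH) = 22.99 + 16.00 + 1.008 = 39.998 g/mol.
M(CO2) = 12.01 + 2(16.00) = 44.01 g/mol.
n(NaOH) = 318.16 g / 39.998 g/mol = 7.9545 mol.
From the equation the NaOH:CO2 mole ratio is 2:1, so n(CO2) = 7.9545 × 1/2 = 3.9773 mol.
Mass of CO2 = 3.9773 mol × 44.01 g/mol = 175.04 g.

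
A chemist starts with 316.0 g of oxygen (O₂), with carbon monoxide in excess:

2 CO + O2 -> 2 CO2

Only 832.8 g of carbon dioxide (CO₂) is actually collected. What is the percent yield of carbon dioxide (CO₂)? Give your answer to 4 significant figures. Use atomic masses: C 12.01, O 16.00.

95.81 %

M(O2) = 2(16.00) = 32.00 g/mol.
M(CO2) = 12.01 + 2(16.00) = 44.01 g/mol.
n(O2) = 316.00 g / 32.00 g/mol = 9.8750 mol.
From the equation the O2:CO2 mole ratio is 1:2, so n(CO2) = 9.8750 × 2/1 = 19.750 mol.
Mass of CO2 = 19.750 mol × 44.01 g/mol = 869.20 g.
This is the theoretical yield. Percent yield = 832.8 g / 869.20 g × 100% = 95.813%.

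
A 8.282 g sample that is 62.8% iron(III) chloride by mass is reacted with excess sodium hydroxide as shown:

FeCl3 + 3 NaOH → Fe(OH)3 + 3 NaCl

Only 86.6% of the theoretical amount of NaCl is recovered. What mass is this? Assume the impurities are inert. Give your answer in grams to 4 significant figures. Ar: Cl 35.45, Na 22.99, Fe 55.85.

Pure FeCl3 available = 8.282 g × 0.628 = 5.2011 g.
M(FeCl3) = 55.85 + 3(35.45) = 162.20 g/mol.
M(NaCl) = 22.99 + 35.45 = 58.44 g/mol.
n(FeCl3) = 5.2011 g / 162.20 g/mol = 0.032066 mol.
From the equation the FeCl3:NaCl mole ratio is 1:3, so n(NaCl) = 0.032066 × 3/1 = 0.096198 mol.
Mass of NaCl = 0.096198 mol × 58.44 g/mol = 5.6218 g.
Actual mass collected = 5.6218 g × 0.866 = 4.8685 g.

4.868 g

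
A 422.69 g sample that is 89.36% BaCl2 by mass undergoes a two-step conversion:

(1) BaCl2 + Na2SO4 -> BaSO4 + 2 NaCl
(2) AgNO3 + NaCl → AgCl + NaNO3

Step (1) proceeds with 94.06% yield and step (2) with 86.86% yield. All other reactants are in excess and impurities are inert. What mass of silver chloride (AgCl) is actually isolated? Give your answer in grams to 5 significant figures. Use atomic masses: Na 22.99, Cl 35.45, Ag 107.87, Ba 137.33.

Pure BaCl2 = 422.69 × 0.8936 = 377.716 g.
M(BaCl2) = 137.33 + 2(35.45) = 208.23 g/mol.
M(AgCl) = 107.87 + 35.45 = 143.32 g/mol.
n(BaCl2) = 377.716 / 208.23 = 1.81394 mol.
Step 1 (BaCl2:NaCl = 1:2): theoretical n(NaCl) = 3.62787 mol; at 94.06% yield, n(NaCl) = 3.41238 mol.
Step 2 (NaCl:AgCl = 1:1): theoretical n(AgCl) = 3.41238 mol, so theoretical mass = 3.41238 × 143.32 = 489.062 g.
At 86.86% yield, actual mass of AgCl = 489.062 × 0.8686 = 424.799 g.

424.80 g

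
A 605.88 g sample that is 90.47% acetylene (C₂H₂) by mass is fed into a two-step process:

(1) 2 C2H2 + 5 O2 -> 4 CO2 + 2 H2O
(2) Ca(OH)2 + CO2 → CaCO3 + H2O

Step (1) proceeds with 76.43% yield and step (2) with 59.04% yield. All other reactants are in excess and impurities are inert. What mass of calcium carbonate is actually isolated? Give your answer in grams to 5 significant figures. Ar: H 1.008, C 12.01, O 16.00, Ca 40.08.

1901.7 g

Pure C2H2 = 605.88 × 0.9047 = 548.140 g.
M(C2H2) = 2(12.01) + 2(1.008) = 26.036 g/mol.
M(CaCO3) = 40.08 + 12.01 + 3(16.00) = 100.09 g/mol.
n(C2H2) = 548.140 / 26.036 = 21.0531 mol.
Step 1 (C2H2:CO2 = 2:4): theoretical n(CO2) = 42.1063 mol; at 76.43% yield, n(CO2) = 32.1818 mol.
Step 2 (CO2:CaCO3 = 1:1): theoretical n(CaCO3) = 32.1818 mol, so theoretical mass = 32.1818 × 100.09 = 3221.08 g.
At 59.04% yield, actual mass of CaCO3 = 3221.08 × 0.5904 = 1901.73 g.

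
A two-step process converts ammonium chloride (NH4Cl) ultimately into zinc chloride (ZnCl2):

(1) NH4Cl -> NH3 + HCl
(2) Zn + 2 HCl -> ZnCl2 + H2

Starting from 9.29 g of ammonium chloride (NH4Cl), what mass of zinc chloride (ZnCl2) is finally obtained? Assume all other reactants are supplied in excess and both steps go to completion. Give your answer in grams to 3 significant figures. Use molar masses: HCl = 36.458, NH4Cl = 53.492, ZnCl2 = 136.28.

11.8 g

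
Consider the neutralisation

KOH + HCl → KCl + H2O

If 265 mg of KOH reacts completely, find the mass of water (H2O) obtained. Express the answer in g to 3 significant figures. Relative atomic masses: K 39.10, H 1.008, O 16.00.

0.0851 g

M(KOH) = 39.10 + 16.00 + 1.008 = 56.108 g/mol.
M(H2O) = 2(1.008) + 16.00 = 18.016 g/mol.
Convert: 265 mg = 0.2650 g.
n(KOH) = 0.2650 g / 56.108 g/mol = 0.004723 mol.
From the equation the KOH:H2O mole ratio is 1:1, so n(H2O) = 0.004723 × 1/1 = 0.004723 mol.
Mass of H2O = 0.004723 mol × 18.016 g/mol = 0.08509 g.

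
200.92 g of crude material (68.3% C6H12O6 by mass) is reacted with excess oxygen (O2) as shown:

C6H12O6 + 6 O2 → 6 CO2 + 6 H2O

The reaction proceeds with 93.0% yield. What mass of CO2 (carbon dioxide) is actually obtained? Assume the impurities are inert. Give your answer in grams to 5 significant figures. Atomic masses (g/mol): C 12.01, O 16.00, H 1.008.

187.06 g

Pure C6H12O6 available = 200.92 g × 0.683 = 137.228 g.
M(C6H12O6) = 6(12.01) + 12(1.008) + 6(16.00) = 180.156 g/mol.
M(CO2) = 12.01 + 2(16.00) = 44.01 g/mol.
n(C6H12O6) = 137.228 g / 180.156 g/mol = 0.761720 mol.
From the equation the C6H12O6:CO2 mole ratio is 1:6, so n(CO2) = 0.761720 × 6/1 = 4.57032 mol.
Mass of CO2 = 4.57032 mol × 44.01 g/mol = 201.140 g.
Actual mass collected = 201.140 g × 0.930 = 187.060 g.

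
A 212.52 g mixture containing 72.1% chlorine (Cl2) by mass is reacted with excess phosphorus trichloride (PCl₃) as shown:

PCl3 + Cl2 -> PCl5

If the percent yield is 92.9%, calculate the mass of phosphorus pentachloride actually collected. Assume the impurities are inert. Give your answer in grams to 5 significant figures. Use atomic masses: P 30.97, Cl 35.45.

Pure Cl2 available = 212.52 g × 0.721 = 153.227 g.
M(Cl2) = 2(35.45) = 70.90 g/mol.
M(PCl5) = 30.97 + 5(35.45) = 208.22 g/mol.
n(Cl2) = 153.227 g / 70.90 g/mol = 2.16117 mol.
From the equation the Cl2:PCl5 mole ratio is 1:1, so n(PCl5) = 2.16117 × 1/1 = 2.16117 mol.
Mass of PCl5 = 2.16117 mol × 208.22 g/mol = 449.999 g.
Actual mass collected = 449.999 g × 0.929 = 418.049 g.

418.05 g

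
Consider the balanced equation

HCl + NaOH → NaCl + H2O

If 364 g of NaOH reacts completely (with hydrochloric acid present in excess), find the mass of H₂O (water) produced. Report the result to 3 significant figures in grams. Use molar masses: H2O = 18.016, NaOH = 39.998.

n(NaOH) = 364.0 g / 39.998 g/mol = 9.100 mol.
From the equation the NaOH:H2O mole ratio is 1:1, so n(H2O) = 9.100 × 1/1 = 9.100 mol.
Mass of H2O = 9.100 mol × 18.016 g/mol = 164.0 g.

164 g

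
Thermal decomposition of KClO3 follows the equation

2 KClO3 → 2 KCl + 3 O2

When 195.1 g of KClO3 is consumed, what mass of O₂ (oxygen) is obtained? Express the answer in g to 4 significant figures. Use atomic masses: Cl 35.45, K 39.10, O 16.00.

M(KClO3) = 39.10 + 35.45 + 3(16.00) = 122.55 g/mol.
M(O2) = 2(16.00) = 32.00 g/mol.
n(KClO3) = 195.10 g / 122.55 g/mol = 1.5920 mol.
From the equation the KClO3:O2 mole ratio is 2:3, so n(O2) = 1.5920 × 3/2 = 2.3880 mol.
Mass of O2 = 2.3880 mol × 32.00 g/mol = 76.416 g.

76.42 g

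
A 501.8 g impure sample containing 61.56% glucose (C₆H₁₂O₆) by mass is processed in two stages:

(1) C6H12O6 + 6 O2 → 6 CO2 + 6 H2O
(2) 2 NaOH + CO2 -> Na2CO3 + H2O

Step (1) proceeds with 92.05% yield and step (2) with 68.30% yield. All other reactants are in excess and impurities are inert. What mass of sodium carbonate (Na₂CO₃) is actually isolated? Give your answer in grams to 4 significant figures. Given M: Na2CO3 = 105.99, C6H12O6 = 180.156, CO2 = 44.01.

685.6 g

Pure C6H12O6 = 501.8 × 0.6156 = 308.91 g.
n(C6H12O6) = 308.91 / 180.156 = 1.7147 mol.
Step 1 (C6H12O6:CO2 = 1:6): theoretical n(CO2) = 10.288 mol; at 92.05% yield, n(CO2) = 9.4701 mol.
Step 2 (CO2:Na2CO3 = 1:1): theoretical n(Na2CO3) = 9.4701 mol, so theoretical mass = 9.4701 × 105.99 = 1003.7 g.
At 68.30% yield, actual mass of Na2CO3 = 1003.7 × 0.6830 = 685.55 g.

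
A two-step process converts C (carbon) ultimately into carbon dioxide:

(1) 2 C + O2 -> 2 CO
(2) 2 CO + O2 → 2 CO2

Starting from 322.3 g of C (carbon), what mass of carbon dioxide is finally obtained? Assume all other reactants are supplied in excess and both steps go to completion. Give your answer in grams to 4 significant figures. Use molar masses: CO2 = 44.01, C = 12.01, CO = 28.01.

1181 g

n(C) = 322.30 / 12.01 = 26.836 mol.
Step 1 gives a 2:2 ratio of C to CO, so n(CO) = 26.836 mol.
In step 2 the CO:CO2 ratio is 2:2, so n(CO2) = 26.836 mol.
Mass of CO2 = 26.836 × 44.01 = 1181.1 g.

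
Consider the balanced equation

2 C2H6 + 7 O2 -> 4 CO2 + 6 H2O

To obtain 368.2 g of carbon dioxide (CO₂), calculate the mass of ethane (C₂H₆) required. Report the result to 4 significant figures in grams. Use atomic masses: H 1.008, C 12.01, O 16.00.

125.8 g

M(CO2) = 12.01 + 2(16.00) = 44.01 g/mol.
M(C2H6) = 2(12.01) + 6(1.008) = 30.068 g/mol.
n(CO2) = 368.20 g / 44.01 g/mol = 8.3663 mol.
From the equation the CO2:C2H6 mole ratio is 4:2, so n(C2H6) = 8.3663 × 2/4 = 4.1831 mol.
Mass of C2H6 = 4.1831 mol × 30.068 g/mol = 125.78 g.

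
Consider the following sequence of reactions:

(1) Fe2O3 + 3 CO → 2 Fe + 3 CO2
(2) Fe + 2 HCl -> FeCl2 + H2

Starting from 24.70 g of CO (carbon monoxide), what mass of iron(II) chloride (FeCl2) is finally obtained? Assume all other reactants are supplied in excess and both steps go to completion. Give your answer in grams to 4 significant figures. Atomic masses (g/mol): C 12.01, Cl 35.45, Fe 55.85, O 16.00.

M(CO) = 12.01 + 16.00 = 28.01 g/mol.
M(FeCl2) = 55.85 + 2(35.45) = 126.75 g/mol.
n(CO) = 24.700 / 28.01 = 0.88183 mol.
Step 1 gives a 3:2 ratio of CO to Fe, so n(Fe) = 0.58789 mol.
In step 2 the Fe:FeCl2 ratio is 1:1, so n(FeCl2) = 0.58789 mol.
Mass of FeCl2 = 0.58789 × 126.75 = 74.514 g.

74.51 g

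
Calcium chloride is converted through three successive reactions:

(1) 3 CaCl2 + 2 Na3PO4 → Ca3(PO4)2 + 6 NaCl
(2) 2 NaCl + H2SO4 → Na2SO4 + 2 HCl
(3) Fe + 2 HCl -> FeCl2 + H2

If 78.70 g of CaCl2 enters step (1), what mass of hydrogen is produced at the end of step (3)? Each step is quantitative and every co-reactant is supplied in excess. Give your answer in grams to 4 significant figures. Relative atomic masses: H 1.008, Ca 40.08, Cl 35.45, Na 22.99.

1.430 g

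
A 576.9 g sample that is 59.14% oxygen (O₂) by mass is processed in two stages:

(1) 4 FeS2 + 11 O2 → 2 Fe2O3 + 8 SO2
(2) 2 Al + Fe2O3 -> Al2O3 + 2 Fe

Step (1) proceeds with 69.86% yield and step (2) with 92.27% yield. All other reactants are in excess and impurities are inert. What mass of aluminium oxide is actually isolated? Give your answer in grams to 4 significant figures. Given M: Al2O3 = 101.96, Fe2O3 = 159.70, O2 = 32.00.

127.4 g

Pure O2 = 576.9 × 0.5914 = 341.18 g.
n(O2) = 341.18 / 32.00 = 10.662 mol.
Step 1 (O2:Fe2O3 = 11:2): theoretical n(Fe2O3) = 1.9385 mol; at 69.86% yield, n(Fe2O3) = 1.3542 mol.
Step 2 (Fe2O3:Al2O3 = 1:1): theoretical n(Al2O3) = 1.3542 mol, so theoretical mass = 1.3542 × 101.96 = 138.08 g.
At 92.27% yield, actual mass of Al2O3 = 138.08 × 0.9227 = 127.41 g.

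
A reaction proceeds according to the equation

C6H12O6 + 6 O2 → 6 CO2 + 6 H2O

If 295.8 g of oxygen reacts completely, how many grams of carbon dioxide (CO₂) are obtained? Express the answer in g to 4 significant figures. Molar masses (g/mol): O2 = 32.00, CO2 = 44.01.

406.8 g

n(O2) = 295.80 g / 32.00 g/mol = 9.2438 mol.
From the equation the O2:CO2 mole ratio is 6:6, so n(CO2) = 9.2438 × 6/6 = 9.2438 mol.
Mass of CO2 = 9.2438 mol × 44.01 g/mol = 406.82 g.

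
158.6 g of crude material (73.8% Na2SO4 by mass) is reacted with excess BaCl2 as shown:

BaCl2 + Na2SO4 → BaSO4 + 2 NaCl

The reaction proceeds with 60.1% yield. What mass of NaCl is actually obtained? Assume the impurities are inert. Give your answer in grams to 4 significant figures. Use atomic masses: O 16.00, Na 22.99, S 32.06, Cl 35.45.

57.88 g

Pure Na2SO4 available = 158.6 g × 0.738 = 117.05 g.
M(Na2SO4) = 2(22.99) + 32.06 + 4(16.00) = 142.04 g/mol.
M(NaCl) = 22.99 + 35.45 = 58.44 g/mol.
n(Na2SO4) = 117.05 g / 142.04 g/mol = 0.82404 mol.
From the equation the Na2SO4:NaCl mole ratio is 1:2, so n(NaCl) = 0.82404 × 2/1 = 1.6481 mol.
Mass of NaCl = 1.6481 mol × 58.44 g/mol = 96.314 g.
Actual mass collected = 96.314 g × 0.601 = 57.885 g.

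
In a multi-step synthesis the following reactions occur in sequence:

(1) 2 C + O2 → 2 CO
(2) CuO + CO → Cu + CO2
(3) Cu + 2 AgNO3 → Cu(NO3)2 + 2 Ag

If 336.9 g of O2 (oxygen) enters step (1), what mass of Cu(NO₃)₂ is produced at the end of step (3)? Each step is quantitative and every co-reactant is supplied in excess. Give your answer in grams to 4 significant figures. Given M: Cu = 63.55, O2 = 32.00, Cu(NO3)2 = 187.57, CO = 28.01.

n(O2) = 336.9 / 32.00 = 10.528 mol.
Reaction (1): O2→CO ratio 1:2 ⇒ n(CO) = 21.056 mol.
Reaction (2): CO→Cu ratio 1:1 ⇒ n(Cu) = 21.056 mol.
Reaction (3): Cu→Cu(NO3)2 ratio 1:1 ⇒ n(Cu(NO3)2) = 21.056 mol.
Mass of Cu(NO3)2 = 21.056 × 187.57 = 3949.5 g.

3950 g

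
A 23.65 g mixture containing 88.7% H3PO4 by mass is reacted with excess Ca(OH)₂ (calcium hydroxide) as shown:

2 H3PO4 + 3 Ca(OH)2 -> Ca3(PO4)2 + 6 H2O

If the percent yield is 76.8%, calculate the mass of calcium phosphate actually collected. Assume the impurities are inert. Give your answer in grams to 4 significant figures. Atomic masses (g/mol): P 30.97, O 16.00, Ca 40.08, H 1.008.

Pure H3PO4 available = 23.65 g × 0.887 = 20.978 g.
M(H3PO4) = 3(1.008) + 30.97 + 4(16.00) = 97.994 g/mol.
M(Ca3(PO4)2) = 3(40.08) + 2(30.97) + 8(16.00) = 310.18 g/mol.
n(H3PO4) = 20.978 g / 97.994 g/mol = 0.21407 mol.
From the equation the H3PO4:Ca3(PO4)2 mole ratio is 2:1, so n(Ca3(PO4)2) = 0.21407 × 1/2 = 0.10703 mol.
Mass of Ca3(PO4)2 = 0.10703 mol × 310.18 g/mol = 33.200 g.
Actual mass collected = 33.200 g × 0.768 = 25.498 g.

25.50 g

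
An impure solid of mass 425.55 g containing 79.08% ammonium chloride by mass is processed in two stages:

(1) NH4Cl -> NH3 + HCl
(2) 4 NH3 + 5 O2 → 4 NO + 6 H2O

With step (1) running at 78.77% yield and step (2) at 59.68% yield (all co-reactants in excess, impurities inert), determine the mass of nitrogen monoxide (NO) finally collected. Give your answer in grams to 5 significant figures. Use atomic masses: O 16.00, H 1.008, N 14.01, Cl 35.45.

88.753 g

Pure NH4Cl = 425.55 × 0.7908 = 336.525 g.
M(NH4Cl) = 14.01 + 4(1.008) + 35.45 = 53.492 g/mol.
M(NO) = 14.01 + 16.00 = 30.01 g/mol.
n(NH4Cl) = 336.525 / 53.492 = 6.29113 mol.
Step 1 (NH4Cl:NH3 = 1:1): theoretical n(NH3) = 6.29113 mol; at 78.77% yield, n(NH3) = 4.95552 mol.
Step 2 (NH3:NO = 4:4): theoretical n(NO) = 4.95552 mol, so theoretical mass = 4.95552 × 30.01 = 148.715 g.
At 59.68% yield, actual mass of NO = 148.715 × 0.5968 = 88.7532 g.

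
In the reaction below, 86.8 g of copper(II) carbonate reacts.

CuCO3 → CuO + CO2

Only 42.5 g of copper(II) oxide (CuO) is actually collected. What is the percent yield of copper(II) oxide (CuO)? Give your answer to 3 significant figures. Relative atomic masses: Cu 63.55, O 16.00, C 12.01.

76.1 %

M(CuCO3) = 63.55 + 12.01 + 3(16.00) = 123.56 g/mol.
M(CuO) = 63.55 + 16.00 = 79.55 g/mol.
n(CuCO3) = 86.80 g / 123.56 g/mol = 0.7025 mol.
From the equation the CuCO3:CuO mole ratio is 1:1, so n(CuO) = 0.7025 × 1/1 = 0.7025 mol.
Mass of CuO = 0.7025 mol × 79.55 g/mol = 55.88 g.
This is the theoretical yield. Percent yield = 42.5 g / 55.88 g × 100% = 76.05%.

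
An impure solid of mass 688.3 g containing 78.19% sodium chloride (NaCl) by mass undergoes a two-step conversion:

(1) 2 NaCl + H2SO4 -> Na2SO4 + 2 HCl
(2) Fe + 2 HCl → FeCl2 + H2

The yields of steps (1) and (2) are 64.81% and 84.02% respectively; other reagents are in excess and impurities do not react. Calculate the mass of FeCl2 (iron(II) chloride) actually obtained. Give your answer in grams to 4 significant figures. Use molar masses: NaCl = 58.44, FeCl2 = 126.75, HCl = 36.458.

317.8 g

Pure NaCl = 688.3 × 0.7819 = 538.18 g.
n(NaCl) = 538.18 / 58.44 = 9.2091 mol.
Step 1 (NaCl:HCl = 2:2): theoretical n(HCl) = 9.2091 mol; at 64.81% yield, n(HCl) = 5.9684 mol.
Step 2 (HCl:FeCl2 = 2:1): theoretical n(FeCl2) = 2.9842 mol, so theoretical mass = 2.9842 × 126.75 = 378.25 g.
At 84.02% yield, actual mass of FeCl2 = 378.25 × 0.8402 = 317.81 g.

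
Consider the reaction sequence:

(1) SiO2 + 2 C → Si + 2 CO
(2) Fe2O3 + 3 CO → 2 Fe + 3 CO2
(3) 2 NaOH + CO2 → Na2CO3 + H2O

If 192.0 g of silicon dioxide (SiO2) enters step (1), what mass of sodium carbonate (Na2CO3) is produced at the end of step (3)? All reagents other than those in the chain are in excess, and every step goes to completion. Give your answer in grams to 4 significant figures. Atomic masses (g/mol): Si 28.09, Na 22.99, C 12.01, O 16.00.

M(SiO2) = 28.09 + 2(16.00) = 60.09 g/mol.
M(Na2CO3) = 2(22.99) + 12.01 + 3(16.00) = 105.99 g/mol.
n(SiO2) = 192.0 / 60.09 = 3.1952 mol.
Reaction (1): SiO2→CO ratio 1:2 ⇒ n(CO) = 6.3904 mol.
Reaction (2): CO→CO2 ratio 3:3 ⇒ n(CO2) = 6.3904 mol.
Reaction (3): CO2→Na2CO3 ratio 1:1 ⇒ n(Na2CO3) = 6.3904 mol.
Mass of Na2CO3 = 6.3904 × 105.99 = 677.32 g.

677.3 g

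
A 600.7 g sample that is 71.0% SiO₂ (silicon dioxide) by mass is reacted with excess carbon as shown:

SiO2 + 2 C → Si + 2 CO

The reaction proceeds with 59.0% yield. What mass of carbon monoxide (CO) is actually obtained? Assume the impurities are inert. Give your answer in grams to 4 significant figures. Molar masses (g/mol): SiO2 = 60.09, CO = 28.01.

234.6 g

Pure SiO2 available = 600.7 g × 0.710 = 426.50 g.
n(SiO2) = 426.50 g / 60.09 g/mol = 7.0976 mol.
From the equation the SiO2:CO mole ratio is 1:2, so n(CO) = 7.0976 × 2/1 = 14.195 mol.
Mass of CO = 14.195 mol × 28.01 g/mol = 397.61 g.
Actual mass collected = 397.61 g × 0.590 = 234.59 g.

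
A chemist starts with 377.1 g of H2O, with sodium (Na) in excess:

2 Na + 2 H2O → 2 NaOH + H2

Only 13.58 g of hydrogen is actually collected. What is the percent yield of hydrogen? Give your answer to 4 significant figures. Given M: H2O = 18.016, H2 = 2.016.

n(H2O) = 377.10 g / 18.016 g/mol = 20.931 mol.
From the equation the H2O:H2 mole ratio is 2:1, so n(H2) = 20.931 × 1/2 = 10.466 mol.
Mass of H2 = 10.466 mol × 2.016 g/mol = 21.099 g.
This is the theoretical yield. Percent yield = 13.58 g / 21.099 g × 100% = 64.364%.

64.36 %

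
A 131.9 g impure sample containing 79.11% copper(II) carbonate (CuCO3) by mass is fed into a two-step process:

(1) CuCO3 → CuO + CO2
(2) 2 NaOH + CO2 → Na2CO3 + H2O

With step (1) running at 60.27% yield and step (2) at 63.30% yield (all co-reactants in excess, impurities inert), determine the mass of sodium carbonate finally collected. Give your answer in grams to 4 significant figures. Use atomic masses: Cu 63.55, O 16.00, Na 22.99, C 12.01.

34.15 g

Pure CuCO3 = 131.9 × 0.7911 = 104.35 g.
M(CuCO3) = 63.55 + 12.01 + 3(16.00) = 123.56 g/mol.
M(Na2CO3) = 2(22.99) + 12.01 + 3(16.00) = 105.99 g/mol.
n(CuCO3) = 104.35 / 123.56 = 0.84450 mol.
Step 1 (CuCO3:CO2 = 1:1): theoretical n(CO2) = 0.84450 mol; at 60.27% yield, n(CO2) = 0.50898 mol.
Step 2 (CO2:Na2CO3 = 1:1): theoretical n(Na2CO3) = 0.50898 mol, so theoretical mass = 0.50898 × 105.99 = 53.947 g.
At 63.30% yield, actual mass of Na2CO3 = 53.947 × 0.6330 = 34.148 g.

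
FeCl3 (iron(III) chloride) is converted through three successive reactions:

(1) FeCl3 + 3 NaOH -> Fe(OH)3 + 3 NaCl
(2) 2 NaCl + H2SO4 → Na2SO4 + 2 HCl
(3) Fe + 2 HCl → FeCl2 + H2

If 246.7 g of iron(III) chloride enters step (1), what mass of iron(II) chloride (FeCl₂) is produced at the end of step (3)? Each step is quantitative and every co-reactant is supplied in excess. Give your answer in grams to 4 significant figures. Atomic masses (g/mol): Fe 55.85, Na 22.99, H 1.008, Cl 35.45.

289.2 g

M(FeCl3) = 55.85 + 3(35.45) = 162.20 g/mol.
M(FeCl2) = 55.85 + 2(35.45) = 126.75 g/mol.
n(FeCl3) = 246.7 / 162.20 = 1.5210 mol.
Reaction (1): FeCl3→NaCl ratio 1:3 ⇒ n(NaCl) = 4.5629 mol.
Reaction (2): NaCl→HCl ratio 2:2 ⇒ n(HCl) = 4.5629 mol.
Reaction (3): HCl→FeCl2 ratio 2:1 ⇒ n(FeCl2) = 2.2814 mol.
Mass of FeCl2 = 2.2814 × 126.75 = 289.17 g.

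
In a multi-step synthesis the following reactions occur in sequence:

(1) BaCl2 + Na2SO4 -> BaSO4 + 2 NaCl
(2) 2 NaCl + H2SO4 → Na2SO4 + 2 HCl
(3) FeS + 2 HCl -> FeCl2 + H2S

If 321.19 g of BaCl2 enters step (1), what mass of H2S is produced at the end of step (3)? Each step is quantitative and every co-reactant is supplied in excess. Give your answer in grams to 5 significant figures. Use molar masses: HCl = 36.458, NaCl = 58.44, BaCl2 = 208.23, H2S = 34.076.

n(BaCl2) = 321.19 / 208.23 = 1.54248 mol.
Reaction (1): BaCl2→NaCl ratio 1:2 ⇒ n(NaCl) = 3.08495 mol.
Reaction (2): NaCl→HCl ratio 2:2 ⇒ n(HCl) = 3.08495 mol.
Reaction (3): HCl→H2S ratio 2:1 ⇒ n(H2S) = 1.54248 mol.
Mass of H2S = 1.54248 × 34.076 = 52.5614 g.

52.561 g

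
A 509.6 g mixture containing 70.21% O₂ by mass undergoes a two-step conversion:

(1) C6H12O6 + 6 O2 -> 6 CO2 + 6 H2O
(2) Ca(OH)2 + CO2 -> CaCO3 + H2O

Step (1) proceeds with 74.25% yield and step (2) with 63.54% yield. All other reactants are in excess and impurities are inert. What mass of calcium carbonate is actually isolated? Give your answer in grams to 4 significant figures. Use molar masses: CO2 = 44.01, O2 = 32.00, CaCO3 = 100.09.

Pure O2 = 509.6 × 0.7021 = 357.79 g.
n(O2) = 357.79 / 32.00 = 11.181 mol.
Step 1 (O2:CO2 = 6:6): theoretical n(CO2) = 11.181 mol; at 74.25% yield, n(CO2) = 8.3018 mol.
Step 2 (CO2:CaCO3 = 1:1): theoretical n(CaCO3) = 8.3018 mol, so theoretical mass = 8.3018 × 100.09 = 830.93 g.
At 63.54% yield, actual mass of CaCO3 = 830.93 × 0.6354 = 527.97 g.

528.0 g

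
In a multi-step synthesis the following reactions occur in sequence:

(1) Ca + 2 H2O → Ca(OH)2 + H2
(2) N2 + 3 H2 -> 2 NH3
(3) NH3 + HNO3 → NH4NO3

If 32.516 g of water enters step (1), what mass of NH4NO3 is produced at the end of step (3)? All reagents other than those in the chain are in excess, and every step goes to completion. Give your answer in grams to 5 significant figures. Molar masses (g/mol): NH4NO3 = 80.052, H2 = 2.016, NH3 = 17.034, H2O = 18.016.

48.160 g

n(H2O) = 32.516 / 18.016 = 1.80484 mol.
Reaction (1): H2O→H2 ratio 2:1 ⇒ n(H2) = 0.902420 mol.
Reaction (2): H2→NH3 ratio 3:2 ⇒ n(NH3) = 0.601613 mol.
Reaction (3): NH3→NH4NO3 ratio 1:1 ⇒ n(NH4NO3) = 0.601613 mol.
Mass of NH4NO3 = 0.601613 × 80.052 = 48.1604 g.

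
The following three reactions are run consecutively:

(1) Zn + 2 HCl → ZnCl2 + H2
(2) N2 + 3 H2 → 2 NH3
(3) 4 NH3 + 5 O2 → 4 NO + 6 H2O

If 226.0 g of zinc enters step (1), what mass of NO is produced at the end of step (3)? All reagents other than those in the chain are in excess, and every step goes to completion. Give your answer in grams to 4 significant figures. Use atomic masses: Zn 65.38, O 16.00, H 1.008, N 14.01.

69.16 g

M(Zn) = 65.38 g/mol.
M(NO) = 14.01 + 16.00 = 30.01 g/mol.
n(Zn) = 226.0 / 65.38 = 3.4567 mol.
Reaction (1): Zn→H2 ratio 1:1 ⇒ n(H2) = 3.4567 mol.
Reaction (2): H2→NH3 ratio 3:2 ⇒ n(NH3) = 2.3045 mol.
Reaction (3): NH3→NO ratio 4:4 ⇒ n(NO) = 2.3045 mol.
Mass of NO = 2.3045 × 30.01 = 69.157 g.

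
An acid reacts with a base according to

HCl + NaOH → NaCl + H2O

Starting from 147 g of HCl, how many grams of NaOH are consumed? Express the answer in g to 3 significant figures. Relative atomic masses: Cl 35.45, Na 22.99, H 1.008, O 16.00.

161 g

M(HCl) = 1.008 + 35.45 = 36.458 g/mol.
M(NaOH) = 22.99 + 16.00 + 1.008 = 39.998 g/mol.
n(HCl) = 147.0 g / 36.458 g/mol = 4.032 mol.
From the equation the HCl:NaOH mole ratio is 1:1, so n(NaOH) = 4.032 × 1/1 = 4.032 mol.
Mass of NaOH = 4.032 mol × 39.998 g/mol = 161.3 g.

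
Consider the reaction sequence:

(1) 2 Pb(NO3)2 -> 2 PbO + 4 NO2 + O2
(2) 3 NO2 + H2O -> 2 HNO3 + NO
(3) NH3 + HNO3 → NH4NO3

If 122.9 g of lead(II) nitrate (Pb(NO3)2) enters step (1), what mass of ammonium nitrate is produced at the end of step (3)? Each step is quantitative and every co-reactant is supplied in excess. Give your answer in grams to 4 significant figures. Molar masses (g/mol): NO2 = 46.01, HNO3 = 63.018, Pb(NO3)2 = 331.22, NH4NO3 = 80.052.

n(Pb(NO3)2) = 122.9 / 331.22 = 0.37105 mol.
Reaction (1): Pb(NO3)2→NO2 ratio 2:4 ⇒ n(NO2) = 0.74210 mol.
Reaction (2): NO2→HNO3 ratio 3:2 ⇒ n(HNO3) = 0.49474 mol.
Reaction (3): HNO3→NH4NO3 ratio 1:1 ⇒ n(NH4NO3) = 0.49474 mol.
Mass of NH4NO3 = 0.49474 × 80.052 = 39.605 g.

39.60 g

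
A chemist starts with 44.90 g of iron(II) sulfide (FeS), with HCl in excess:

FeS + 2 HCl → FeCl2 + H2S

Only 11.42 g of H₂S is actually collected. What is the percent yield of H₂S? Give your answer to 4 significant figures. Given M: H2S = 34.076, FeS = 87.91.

65.62 %

n(FeS) = 44.900 g / 87.91 g/mol = 0.51075 mol.
From the equation the FeS:H2S mole ratio is 1:1, so n(H2S) = 0.51075 × 1/1 = 0.51075 mol.
Mass of H2S = 0.51075 mol × 34.076 g/mol = 17.404 g.
This is the theoretical yield. Percent yield = 11.42 g / 17.404 g × 100% = 65.616%.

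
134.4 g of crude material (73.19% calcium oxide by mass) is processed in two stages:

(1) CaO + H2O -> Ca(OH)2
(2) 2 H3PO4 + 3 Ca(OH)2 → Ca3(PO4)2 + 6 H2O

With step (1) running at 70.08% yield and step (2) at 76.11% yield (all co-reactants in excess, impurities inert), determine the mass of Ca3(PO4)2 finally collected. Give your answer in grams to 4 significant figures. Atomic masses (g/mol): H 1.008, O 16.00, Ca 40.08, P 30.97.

96.73 g

Pure CaO = 134.4 × 0.7319 = 98.367 g.
M(CaO) = 40.08 + 16.00 = 56.08 g/mol.
M(Ca3(PO4)2) = 3(40.08) + 2(30.97) + 8(16.00) = 310.18 g/mol.
n(CaO) = 98.367 / 56.08 = 1.7541 mol.
Step 1 (CaO:Ca(OH)2 = 1:1): theoretical n(Ca(OH)2) = 1.7541 mol; at 70.08% yield, n(Ca(OH)2) = 1.2292 mol.
Step 2 (Ca(OH)2:Ca3(PO4)2 = 3:1): theoretical n(Ca3(PO4)2) = 0.40975 mol, so theoretical mass = 0.40975 × 310.18 = 127.10 g.
At 76.11% yield, actual mass of Ca3(PO4)2 = 127.10 × 0.7611 = 96.732 g.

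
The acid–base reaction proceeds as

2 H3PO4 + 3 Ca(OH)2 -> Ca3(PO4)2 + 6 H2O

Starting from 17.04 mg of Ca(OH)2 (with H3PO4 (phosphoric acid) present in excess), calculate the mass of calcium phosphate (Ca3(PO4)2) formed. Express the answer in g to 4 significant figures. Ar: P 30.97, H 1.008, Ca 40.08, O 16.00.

0.02378 g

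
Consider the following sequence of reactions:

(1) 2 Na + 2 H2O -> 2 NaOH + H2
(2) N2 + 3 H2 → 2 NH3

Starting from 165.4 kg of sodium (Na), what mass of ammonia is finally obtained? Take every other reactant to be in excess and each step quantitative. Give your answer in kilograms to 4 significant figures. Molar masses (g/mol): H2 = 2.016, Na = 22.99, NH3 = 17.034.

40.85 kg

165.4 kg = 165400 g.
n(Na) = 165400 / 22.99 = 7194.4 mol.
Step 1 gives a 2:1 ratio of Na to H2, so n(H2) = 3597.2 mol.
In step 2 the H2:NH3 ratio is 3:2, so n(NH3) = 2398.1 mol.
Mass of NH3 = 2398.1 × 17.034 = 40850 g = 40.85 kg.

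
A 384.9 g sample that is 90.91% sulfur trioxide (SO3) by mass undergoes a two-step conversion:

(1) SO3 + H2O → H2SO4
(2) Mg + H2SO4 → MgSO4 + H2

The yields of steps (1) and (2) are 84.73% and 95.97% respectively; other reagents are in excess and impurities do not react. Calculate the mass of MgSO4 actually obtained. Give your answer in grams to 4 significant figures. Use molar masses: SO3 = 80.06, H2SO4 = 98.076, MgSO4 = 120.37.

427.8 g

Pure SO3 = 384.9 × 0.9091 = 349.91 g.
n(SO3) = 349.91 / 80.06 = 4.3706 mol.
Step 1 (SO3:H2SO4 = 1:1): theoretical n(H2SO4) = 4.3706 mol; at 84.73% yield, n(H2SO4) = 3.7032 mol.
Step 2 (H2SO4:MgSO4 = 1:1): theoretical n(MgSO4) = 3.7032 mol, so theoretical mass = 3.7032 × 120.37 = 445.76 g.
At 95.97% yield, actual mass of MgSO4 = 445.76 × 0.9597 = 427.79 g.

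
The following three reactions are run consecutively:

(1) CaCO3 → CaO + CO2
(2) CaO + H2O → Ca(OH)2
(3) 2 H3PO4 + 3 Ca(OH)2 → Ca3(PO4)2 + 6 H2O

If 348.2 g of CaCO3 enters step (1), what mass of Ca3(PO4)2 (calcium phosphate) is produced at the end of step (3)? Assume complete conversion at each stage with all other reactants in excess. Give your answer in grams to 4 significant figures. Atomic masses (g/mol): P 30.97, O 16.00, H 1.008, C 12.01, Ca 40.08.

359.7 g

M(CaCO3) = 40.08 + 12.01 + 3(16.00) = 100.09 g/mol.
M(Ca3(PO4)2) = 3(40.08) + 2(30.97) + 8(16.00) = 310.18 g/mol.
n(CaCO3) = 348.2 / 100.09 = 3.4789 mol.
Reaction (1): CaCO3→CaO ratio 1:1 ⇒ n(CaO) = 3.4789 mol.
Reaction (2): CaO→Ca(OH)2 ratio 1:1 ⇒ n(Ca(OH)2) = 3.4789 mol.
Reaction (3): Ca(OH)2→Ca3(PO4)2 ratio 3:1 ⇒ n(Ca3(PO4)2) = 1.1596 mol.
Mass of Ca3(PO4)2 = 1.1596 × 310.18 = 359.69 g.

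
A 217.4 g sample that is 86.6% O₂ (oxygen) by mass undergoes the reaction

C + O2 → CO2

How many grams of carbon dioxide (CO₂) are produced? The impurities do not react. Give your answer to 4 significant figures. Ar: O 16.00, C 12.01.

258.9 g

Mass of pure O2 = 217.4 g × 0.866 = 188.27 g.
M(O2) = 2(16.00) = 32.00 g/mol.
M(CO2) = 12.01 + 2(16.00) = 44.01 g/mol.
n(O2) = 188.27 g / 32.00 g/mol = 5.8834 mol.
From the equation the O2:CO2 mole ratio is 1:1, so n(CO2) = 5.8834 × 1/1 = 5.8834 mol.
Mass of CO2 = 5.8834 mol × 44.01 g/mol = 258.93 g.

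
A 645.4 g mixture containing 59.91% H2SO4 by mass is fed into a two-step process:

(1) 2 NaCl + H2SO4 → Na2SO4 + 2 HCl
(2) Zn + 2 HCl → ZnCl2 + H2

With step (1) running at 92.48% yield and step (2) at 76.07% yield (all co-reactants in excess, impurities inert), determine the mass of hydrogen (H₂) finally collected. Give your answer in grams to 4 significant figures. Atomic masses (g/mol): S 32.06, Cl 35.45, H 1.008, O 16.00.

5.591 g

Pure H2SO4 = 645.4 × 0.5991 = 386.66 g.
M(H2SO4) = 2(1.008) + 32.06 + 4(16.00) = 98.076 g/mol.
M(H2) = 2(1.008) = 2.016 g/mol.
n(H2SO4) = 386.66 / 98.076 = 3.9424 mol.
Step 1 (H2SO4:HCl = 1:2): theoretical n(HCl) = 7.8849 mol; at 92.48% yield, n(HCl) = 7.2919 mol.
Step 2 (HCl:H2 = 2:1): theoretical n(H2) = 3.6460 mol, so theoretical mass = 3.6460 × 2.016 = 7.3503 g.
At 76.07% yield, actual mass of H2 = 7.3503 × 0.7607 = 5.5914 g.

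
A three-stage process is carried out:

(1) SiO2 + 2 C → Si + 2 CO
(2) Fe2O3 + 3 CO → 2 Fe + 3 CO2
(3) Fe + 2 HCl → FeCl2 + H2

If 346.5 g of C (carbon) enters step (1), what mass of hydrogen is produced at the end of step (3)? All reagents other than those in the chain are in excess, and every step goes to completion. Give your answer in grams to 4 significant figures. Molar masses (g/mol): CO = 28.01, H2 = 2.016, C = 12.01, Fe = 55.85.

38.78 g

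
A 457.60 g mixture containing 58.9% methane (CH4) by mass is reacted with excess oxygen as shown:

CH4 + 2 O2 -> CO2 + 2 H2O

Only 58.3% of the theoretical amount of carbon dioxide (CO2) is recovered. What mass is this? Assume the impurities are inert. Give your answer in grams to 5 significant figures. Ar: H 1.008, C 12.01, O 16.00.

Pure CH4 available = 457.60 g × 0.589 = 269.526 g.
M(CH4) = 12.01 + 4(1.008) = 16.042 g/mol.
M(CO2) = 12.01 + 2(16.00) = 44.01 g/mol.
n(CH4) = 269.526 g / 16.042 g/mol = 16.8013 mol.
From the equation the CH4:CO2 mole ratio is 1:1, so n(CO2) = 16.8013 × 1/1 = 16.8013 mol.
Mass of CO2 = 16.8013 mol × 44.01 g/mol = 739.425 g.
Actual mass collected = 739.425 g × 0.583 = 431.085 g.

431.08 g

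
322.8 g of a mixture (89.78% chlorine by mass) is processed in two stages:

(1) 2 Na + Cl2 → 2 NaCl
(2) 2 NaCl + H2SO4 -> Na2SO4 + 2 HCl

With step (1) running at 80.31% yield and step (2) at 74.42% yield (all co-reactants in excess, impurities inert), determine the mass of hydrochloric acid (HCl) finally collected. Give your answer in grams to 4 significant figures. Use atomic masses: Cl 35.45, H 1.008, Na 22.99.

178.1 g

Pure Cl2 = 322.8 × 0.8978 = 289.81 g.
M(Cl2) = 2(35.45) = 70.90 g/mol.
M(HCl) = 1.008 + 35.45 = 36.458 g/mol.
n(Cl2) = 289.81 / 70.90 = 4.0876 mol.
Step 1 (Cl2:NaCl = 1:2): theoretical n(NaCl) = 8.1752 mol; at 80.31% yield, n(NaCl) = 6.5655 mol.
Step 2 (NaCl:HCl = 2:2): theoretical n(HCl) = 6.5655 mol, so theoretical mass = 6.5655 × 36.458 = 239.36 g.
At 74.42% yield, actual mass of HCl = 239.36 × 0.7442 = 178.13 g.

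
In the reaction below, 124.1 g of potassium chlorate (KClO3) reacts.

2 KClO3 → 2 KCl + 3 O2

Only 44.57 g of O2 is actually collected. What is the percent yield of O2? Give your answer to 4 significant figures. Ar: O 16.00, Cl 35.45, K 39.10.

M(KClO3) = 39.10 + 35.45 + 3(16.00) = 122.55 g/mol.
M(O2) = 2(16.00) = 32.00 g/mol.
n(KClO3) = 124.10 g / 122.55 g/mol = 1.0126 mol.
From the equation the KClO3:O2 mole ratio is 2:3, so n(O2) = 1.0126 × 3/2 = 1.5190 mol.
Mass of O2 = 1.5190 mol × 32.00 g/mol = 48.607 g.
This is the theoretical yield. Percent yield = 44.57 g / 48.607 g × 100% = 91.694%.

91.69 %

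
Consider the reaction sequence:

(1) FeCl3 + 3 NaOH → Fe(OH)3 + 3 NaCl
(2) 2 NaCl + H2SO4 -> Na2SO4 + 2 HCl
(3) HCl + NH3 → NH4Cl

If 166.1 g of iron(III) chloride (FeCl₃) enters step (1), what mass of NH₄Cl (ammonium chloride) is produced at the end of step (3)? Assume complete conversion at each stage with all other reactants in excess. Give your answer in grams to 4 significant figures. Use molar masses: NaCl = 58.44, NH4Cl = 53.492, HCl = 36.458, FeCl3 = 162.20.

n(FeCl3) = 166.1 / 162.20 = 1.0240 mol.
Reaction (1): FeCl3→NaCl ratio 1:3 ⇒ n(NaCl) = 3.0721 mol.
Reaction (2): NaCl→HCl ratio 2:2 ⇒ n(HCl) = 3.0721 mol.
Reaction (3): HCl→NH4Cl ratio 1:1 ⇒ n(NH4Cl) = 3.0721 mol.
Mass of NH4Cl = 3.0721 × 53.492 = 164.33 g.

164.3 g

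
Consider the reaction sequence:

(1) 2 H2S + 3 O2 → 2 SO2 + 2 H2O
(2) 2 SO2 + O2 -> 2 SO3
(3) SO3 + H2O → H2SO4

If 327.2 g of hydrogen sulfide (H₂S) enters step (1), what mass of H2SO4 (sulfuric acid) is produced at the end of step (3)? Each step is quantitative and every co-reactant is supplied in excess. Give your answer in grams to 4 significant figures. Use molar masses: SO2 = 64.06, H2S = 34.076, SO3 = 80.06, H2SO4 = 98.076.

941.7 g

n(H2S) = 327.2 / 34.076 = 9.6021 mol.
Reaction (1): H2S→SO2 ratio 2:2 ⇒ n(SO2) = 9.6021 mol.
Reaction (2): SO2→SO3 ratio 2:2 ⇒ n(SO3) = 9.6021 mol.
Reaction (3): SO3→H2SO4 ratio 1:1 ⇒ n(H2SO4) = 9.6021 mol.
Mass of H2SO4 = 9.6021 × 98.076 = 941.73 g.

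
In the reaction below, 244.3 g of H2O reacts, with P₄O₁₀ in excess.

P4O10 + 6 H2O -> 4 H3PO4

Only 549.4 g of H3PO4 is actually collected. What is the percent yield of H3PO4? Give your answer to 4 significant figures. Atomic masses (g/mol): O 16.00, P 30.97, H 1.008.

62.02 %

M(H2O) = 2(1.008) + 16.00 = 18.016 g/mol.
M(H3PO4) = 3(1.008) + 30.97 + 4(16.00) = 97.994 g/mol.
n(H2O) = 244.30 g / 18.016 g/mol = 13.560 mol.
From the equation the H2O:H3PO4 mole ratio is 6:4, so n(H3PO4) = 13.560 × 4/6 = 9.0401 mol.
Mass of H3PO4 = 9.0401 mol × 97.994 g/mol = 885.88 g.
This is the theoretical yield. Percent yield = 549.4 g / 885.88 g × 100% = 62.018%.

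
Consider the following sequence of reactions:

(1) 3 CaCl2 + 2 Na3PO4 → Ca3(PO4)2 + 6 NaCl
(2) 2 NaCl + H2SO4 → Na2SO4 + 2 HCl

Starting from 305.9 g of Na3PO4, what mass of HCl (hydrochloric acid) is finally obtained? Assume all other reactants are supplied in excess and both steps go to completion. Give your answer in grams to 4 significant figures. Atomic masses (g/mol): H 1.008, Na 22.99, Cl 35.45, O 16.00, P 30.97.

204.1 g

M(Na3PO4) = 3(22.99) + 30.97 + 4(16.00) = 163.94 g/mol.
M(HCl) = 1.008 + 35.45 = 36.458 g/mol.
n(Na3PO4) = 305.90 / 163.94 = 1.8659 mol.
Step 1 gives a 2:6 ratio of Na3PO4 to NaCl, so n(NaCl) = 5.5978 mol.
In step 2 the NaCl:HCl ratio is 2:2, so n(HCl) = 5.5978 mol.
Mass of HCl = 5.5978 × 36.458 = 204.08 g.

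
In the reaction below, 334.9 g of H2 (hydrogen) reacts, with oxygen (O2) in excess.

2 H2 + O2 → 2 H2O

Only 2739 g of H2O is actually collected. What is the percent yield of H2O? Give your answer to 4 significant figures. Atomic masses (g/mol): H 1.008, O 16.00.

91.52 %

M(H2) = 2(1.008) = 2.016 g/mol.
M(H2O) = 2(1.008) + 16.00 = 18.016 g/mol.
n(H2) = 334.90 g / 2.016 g/mol = 166.12 mol.
From the equation the H2:H2O mole ratio is 2:2, so n(H2O) = 166.12 × 2/2 = 166.12 mol.
Mass of H2O = 166.12 mol × 18.016 g/mol = 2992.8 g.
This is the theoretical yield. Percent yield = 2739 g / 2992.8 g × 100% = 91.519%.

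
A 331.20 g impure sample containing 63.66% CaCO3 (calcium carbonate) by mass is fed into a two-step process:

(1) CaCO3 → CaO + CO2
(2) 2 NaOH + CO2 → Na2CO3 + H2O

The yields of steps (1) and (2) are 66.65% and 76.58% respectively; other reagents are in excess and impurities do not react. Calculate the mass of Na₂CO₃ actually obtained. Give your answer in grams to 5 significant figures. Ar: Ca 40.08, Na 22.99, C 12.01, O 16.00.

113.96 g

Pure CaCO3 = 331.20 × 0.6366 = 210.842 g.
M(CaCO3) = 40.08 + 12.01 + 3(16.00) = 100.09 g/mol.
M(Na2CO3) = 2(22.99) + 12.01 + 3(16.00) = 105.99 g/mol.
n(CaCO3) = 210.842 / 100.09 = 2.10652 mol.
Step 1 (CaCO3:CO2 = 1:1): theoretical n(CO2) = 2.10652 mol; at 66.65% yield, n(CO2) = 1.40400 mol.
Step 2 (CO2:Na2CO3 = 1:1): theoretical n(Na2CO3) = 1.40400 mol, so theoretical mass = 1.40400 × 105.99 = 148.810 g.
At 76.58% yield, actual mass of Na2CO3 = 148.810 × 0.7658 = 113.958 g.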